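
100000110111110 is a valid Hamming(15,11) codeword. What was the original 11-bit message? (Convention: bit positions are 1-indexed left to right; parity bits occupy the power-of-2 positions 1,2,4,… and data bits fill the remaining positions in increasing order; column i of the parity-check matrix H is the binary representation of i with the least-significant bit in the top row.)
Parity bits occupy power-of-2 positions; data bits are at positions {3,5,6,7,9,10,11,12,13,14,15} (1-indexed).
Extract: c[3]=0 c[5]=0 c[6]=0 c[7]=1 c[9]=0 c[10]=1 c[11]=1 c[12]=1 c[13]=1 c[14]=1 c[15]=0
Data = 00010111110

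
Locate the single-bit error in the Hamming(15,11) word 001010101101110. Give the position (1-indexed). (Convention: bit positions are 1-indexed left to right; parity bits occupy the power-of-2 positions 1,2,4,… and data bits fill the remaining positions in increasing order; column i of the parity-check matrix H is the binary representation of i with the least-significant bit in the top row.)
Syndrome s = H · r^T (mod 2), r = 001010101101110:
  s[0] = (101010101010101)·(001010101101110) mod 2 = 0+0+1+0+1+0+1+0+1+0+0+0+1+0+0 mod 2 = 1
  s[1] = (011001100110011)·(001010101101110) mod 2 = 0+0+1+0+0+0+1+0+0+1+0+0+0+1+0 mod 2 = 0
  s[2] = (000111100001111)·(001010101101110) mod 2 = 0+0+0+0+1+0+1+0+0+0+0+1+1+1+0 mod 2 = 1
  s[3] = (000000011111111)·(001010101101110) mod 2 = 0+0+0+0+0+0+0+0+1+1+0+1+1+1+0 mod 2 = 1
Syndrome = 1011
Column i of H is the binary representation of i, so the syndrome is the binary index of the flipped bit.
Read s = 1011 with s[0] as LSB: 1·2^0 + 0·2^1 + 1·2^2 + 1·2^3 = 13.
Error is at bit position 13.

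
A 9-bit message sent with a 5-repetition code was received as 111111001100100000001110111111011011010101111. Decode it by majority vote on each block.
Split into 5-bit blocks and majority-vote each:
  block 1 = 11111: 5 ones, 0 zeros → 1
  block 2 = 10011: 3 ones, 2 zeros → 1
  block 3 = 00100: 1 ones, 4 zeros → 0
  block 4 = 00000: 0 ones, 5 zeros → 0
  block 5 = 11101: 4 ones, 1 zeros → 1
  block 6 = 11111: 5 ones, 0 zeros → 1
  block 7 = 01101: 3 ones, 2 zeros → 1
  block 8 = 10101: 3 ones, 2 zeros → 1
  block 9 = 01111: 4 ones, 1 zeros → 1
Decoded = 110011111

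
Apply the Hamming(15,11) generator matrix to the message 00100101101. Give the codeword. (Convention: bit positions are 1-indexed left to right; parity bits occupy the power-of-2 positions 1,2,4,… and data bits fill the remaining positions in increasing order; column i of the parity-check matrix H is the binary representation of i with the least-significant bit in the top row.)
Codeword c = d · G (mod 2), d = 00100101101:
  c[0] = d·G[:,0] = (00100101101)·(11011010101) mod 2 = 0+0+0+0+0+0+0+0+1+0+1 mod 2 = 0
  c[1] = d·G[:,1] = (00100101101)·(10110110011) mod 2 = 0+0+1+0+0+1+0+0+0+0+1 mod 2 = 1
  c[2] = d·G[:,2] = (00100101101)·(10000000000) mod 2 = 0+0+0+0+0+0+0+0+0+0+0 mod 2 = 0
  c[3] = d·G[:,3] = (00100101101)·(01110001111) mod 2 = 0+0+1+0+0+0+0+1+1+0+1 mod 2 = 0
  c[4] = d·G[:,4] = (00100101101)·(01000000000) mod 2 = 0+0+0+0+0+0+0+0+0+0+0 mod 2 = 0
  c[5] = d·G[:,5] = (00100101101)·(00100000000) mod 2 = 0+0+1+0+0+0+0+0+0+0+0 mod 2 = 1
  c[6] = d·G[:,6] = (00100101101)·(00010000000) mod 2 = 0+0+0+0+0+0+0+0+0+0+0 mod 2 = 0
  c[7] = d·G[:,7] = (00100101101)·(00001111111) mod 2 = 0+0+0+0+0+1+0+1+1+0+1 mod 2 = 0
  c[8] = d·G[:,8] = (00100101101)·(00001000000) mod 2 = 0+0+0+0+0+0+0+0+0+0+0 mod 2 = 0
  c[9] = d·G[:,9] = (00100101101)·(00000100000) mod 2 = 0+0+0+0+0+1+0+0+0+0+0 mod 2 = 1
  c[10] = d·G[:,10] = (00100101101)·(00000010000) mod 2 = 0+0+0+0+0+0+0+0+0+0+0 mod 2 = 0
  c[11] = d·G[:,11] = (00100101101)·(00000001000) mod 2 = 0+0+0+0+0+0+0+1+0+0+0 mod 2 = 1
  c[12] = d·G[:,12] = (00100101101)·(00000000100) mod 2 = 0+0+0+0+0+0+0+0+1+0+0 mod 2 = 1
  c[13] = d·G[:,13] = (00100101101)·(00000000010) mod 2 = 0+0+0+0+0+0+0+0+0+0+0 mod 2 = 0
  c[14] = d·G[:,14] = (00100101101)·(00000000001) mod 2 = 0+0+0+0+0+0+0+0+0+0+1 mod 2 = 1
Codeword = 010001000101101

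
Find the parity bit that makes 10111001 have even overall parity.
Sum of data bits: 1+0+1+1+1+0+0+1 = 5.
5 mod 2 = 1, so parity bit = 1.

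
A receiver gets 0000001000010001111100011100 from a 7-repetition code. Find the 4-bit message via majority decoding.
Split into 7-bit blocks and majority-vote each:
  block 1 = 0000001: 1 ones, 6 zeros → 0
  block 2 = 0000100: 1 ones, 6 zeros → 0
  block 3 = 0111110: 5 ones, 2 zeros → 1
  block 4 = 0011100: 3 ones, 4 zeros → 0
Decoded = 0010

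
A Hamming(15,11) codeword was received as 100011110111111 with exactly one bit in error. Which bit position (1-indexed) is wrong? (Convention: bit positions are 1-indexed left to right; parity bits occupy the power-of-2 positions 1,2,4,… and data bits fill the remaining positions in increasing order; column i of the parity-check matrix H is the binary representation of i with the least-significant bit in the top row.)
Syndrome s = H · r^T (mod 2), r = 100011110111111:
  s[0] = (101010101010101)·(100011110111111) mod 2 = 1+0+0+0+1+0+1+0+0+0+1+0+1+0+1 mod 2 = 0
  s[1] = (011001100110011)·(100011110111111) mod 2 = 0+0+0+0+0+1+1+0+0+1+1+0+0+1+1 mod 2 = 0
  s[2] = (000111100001111)·(100011110111111) mod 2 = 0+0+0+0+1+1+1+0+0+0+0+1+1+1+1 mod 2 = 1
  s[3] = (000000011111111)·(100011110111111) mod 2 = 0+0+0+0+0+0+0+1+0+1+1+1+1+1+1 mod 2 = 1
Syndrome = 0011
Column i of H is the binary representation of i, so the syndrome is the binary index of the flipped bit.
Read s = 0011 with s[0] as LSB: 0·2^0 + 0·2^1 + 1·2^2 + 1·2^3 = 12.
Error is at bit position 12.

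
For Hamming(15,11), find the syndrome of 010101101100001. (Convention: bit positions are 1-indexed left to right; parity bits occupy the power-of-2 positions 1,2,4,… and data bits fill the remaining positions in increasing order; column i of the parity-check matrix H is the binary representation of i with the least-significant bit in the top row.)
Syndrome s = H · r^T (mod 2), r = 010101101100001:
  s[0] = (101010101010101)·(010101101100001) mod 2 = 0+0+0+0+0+0+1+0+1+0+0+0+0+0+1 mod 2 = 1
  s[1] = (011001100110011)·(010101101100001) mod 2 = 0+1+0+0+0+1+1+0+0+1+0+0+0+0+1 mod 2 = 1
  s[2] = (000111100001111)·(010101101100001) mod 2 = 0+0+0+1+0+1+1+0+0+0+0+0+0+0+1 mod 2 = 0
  s[3] = (000000011111111)·(010101101100001) mod 2 = 0+0+0+0+0+0+0+0+1+1+0+0+0+0+1 mod 2 = 1
Syndrome = 1101
Non-zero syndrome: error at position 11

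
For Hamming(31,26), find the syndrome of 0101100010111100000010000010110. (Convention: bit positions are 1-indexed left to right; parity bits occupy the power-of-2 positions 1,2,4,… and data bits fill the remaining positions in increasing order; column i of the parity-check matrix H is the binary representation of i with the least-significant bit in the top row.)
Syndrome s = H · r^T (mod 2), r = 0101100010111100000010000010110:
  s[0] = (1010101010101010101010101010101)·(0101100010111100000010000010110) mod 2 = 0+0+0+0+1+0+0+0+1+0+1+0+1+0+0+0+0+0+0+0+1+0+0+0+0+0+1+0+1+0+0 mod 2 = 1
  s[1] = (0110011001100110011001100110011)·(0101100010111100000010000010110) mod 2 = 0+1+0+0+0+0+0+0+0+0+1+0+0+1+0+0+0+0+0+0+0+0+0+0+0+0+1+0+0+1+0 mod 2 = 1
  s[2] = (0001111000011110000111100001111)·(0101100010111100000010000010110) mod 2 = 0+0+0+1+1+0+0+0+0+0+0+1+1+1+0+0+0+0+0+0+1+0+0+0+0+0+0+0+1+1+0 mod 2 = 0
  s[3] = (0000000111111110000000011111111)·(0101100010111100000010000010110) mod 2 = 0+0+0+0+0+0+0+0+1+0+1+1+1+1+0+0+0+0+0+0+0+0+0+0+0+0+1+0+1+1+0 mod 2 = 0
  s[4] = (0000000000000001111111111111111)·(0101100010111100000010000010110) mod 2 = 0+0+0+0+0+0+0+0+0+0+0+0+0+0+0+0+0+0+0+0+1+0+0+0+0+0+1+0+1+1+0 mod 2 = 0
Syndrome = 11000
Non-zero syndrome: error at position 3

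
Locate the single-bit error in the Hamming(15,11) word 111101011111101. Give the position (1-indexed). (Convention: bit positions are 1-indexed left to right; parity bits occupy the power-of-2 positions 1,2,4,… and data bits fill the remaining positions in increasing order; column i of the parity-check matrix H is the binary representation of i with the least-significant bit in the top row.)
Syndrome s = H · r^T (mod 2), r = 111101011111101:
  s[0] = (101010101010101)·(111101011111101) mod 2 = 1+0+1+0+0+0+0+0+1+0+1+0+1+0+1 mod 2 = 0
  s[1] = (011001100110011)·(111101011111101) mod 2 = 0+1+1+0+0+1+0+0+0+1+1+0+0+0+1 mod 2 = 0
  s[2] = (000111100001111)·(111101011111101) mod 2 = 0+0+0+1+0+1+0+0+0+0+0+1+1+0+1 mod 2 = 1
  s[3] = (000000011111111)·(111101011111101) mod 2 = 0+0+0+0+0+0+0+1+1+1+1+1+1+0+1 mod 2 = 1
Syndrome = 0011
Column i of H is the binary representation of i, so the syndrome is the binary index of the flipped bit.
Read s = 0011 with s[0] as LSB: 0·2^0 + 0·2^1 + 1·2^2 + 1·2^3 = 12.
Error is at bit position 12.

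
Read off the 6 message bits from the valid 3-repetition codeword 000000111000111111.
Split into 3-bit blocks: 000 000 111 000 111 111
Data = 001011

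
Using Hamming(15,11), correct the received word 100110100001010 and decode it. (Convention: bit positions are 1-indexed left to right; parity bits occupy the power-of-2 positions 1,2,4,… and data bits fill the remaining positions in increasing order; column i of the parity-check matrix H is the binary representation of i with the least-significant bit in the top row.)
Syndrome s = H · r^T (mod 2), r = 100110100001010:
  s[0] = (101010101010101)·(100110100001010) mod 2 = 1+0+0+0+1+0+1+0+0+0+0+0+0+0+0 mod 2 = 1
  s[1] = (011001100110011)·(100110100001010) mod 2 = 0+0+0+0+0+0+1+0+0+0+0+0+0+1+0 mod 2 = 0
  s[2] = (000111100001111)·(100110100001010) mod 2 = 0+0+0+1+1+0+1+0+0+0+0+1+0+1+0 mod 2 = 1
  s[3] = (000000011111111)·(100110100001010) mod 2 = 0+0+0+0+0+0+0+0+0+0+0+1+0+1+0 mod 2 = 0
Syndrome = 1010
Column 5 of H equals this syndrome → error at bit 5 (1-indexed).
Flip bit 5: 100110100001010 → 100100100001010
Extract data bits at positions {3,5,6,7,9,10,11,12,13,14,15}: 00010001010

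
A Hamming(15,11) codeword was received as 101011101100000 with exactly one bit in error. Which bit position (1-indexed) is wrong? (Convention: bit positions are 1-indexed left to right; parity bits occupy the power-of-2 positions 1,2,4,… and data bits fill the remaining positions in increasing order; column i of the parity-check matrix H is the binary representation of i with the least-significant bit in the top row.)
Syndrome s = H · r^T (mod 2), r = 101011101100000:
  s[0] = (101010101010101)·(101011101100000) mod 2 = 1+0+1+0+1+0+1+0+1+0+0+0+0+0+0 mod 2 = 1
  s[1] = (011001100110011)·(101011101100000) mod 2 = 0+0+1+0+0+1+1+0+0+1+0+0+0+0+0 mod 2 = 0
  s[2] = (000111100001111)·(101011101100000) mod 2 = 0+0+0+0+1+1+1+0+0+0+0+0+0+0+0 mod 2 = 1
  s[3] = (000000011111111)·(101011101100000) mod 2 = 0+0+0+0+0+0+0+0+1+1+0+0+0+0+0 mod 2 = 0
Syndrome = 1010
Column i of H is the binary representation of i, so the syndrome is the binary index of the flipped bit.
Read s = 1010 with s[0] as LSB: 1·2^0 + 0·2^1 + 1·2^2 + 0·2^3 = 5.
Error is at bit position 5.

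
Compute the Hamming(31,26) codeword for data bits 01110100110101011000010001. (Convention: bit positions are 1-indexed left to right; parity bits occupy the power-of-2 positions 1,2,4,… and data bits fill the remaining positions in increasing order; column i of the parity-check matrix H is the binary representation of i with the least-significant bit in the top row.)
Codeword c = d · G (mod 2), d = 01110100110101011000010001:
  c[0] = d·G[:,0] = (01110100110101011000010001)·(11011010101101010101010101) mod 2 = 0+1+0+1+0+0+0+0+1+0+0+1+0+1+0+1+0+0+0+0+0+1+0+0+0+1 mod 2 = 0
  c[1] = d·G[:,1] = (01110100110101011000010001)·(10110110011011001100110011) mod 2 = 0+0+1+1+0+1+0+0+0+1+0+0+0+1+0+0+1+0+0+0+0+1+0+0+0+1 mod 2 = 0
  c[2] = d·G[:,2] = (01110100110101011000010001)·(10000000000000000000000000) mod 2 = 0+0+0+0+0+0+0+0+0+0+0+0+0+0+0+0+0+0+0+0+0+0+0+0+0+0 mod 2 = 0
  c[3] = d·G[:,3] = (01110100110101011000010001)·(01110001111000111100001111) mod 2 = 0+1+1+1+0+0+0+0+1+1+0+0+0+0+0+1+1+0+0+0+0+0+0+0+0+1 mod 2 = 0
  c[4] = d·G[:,4] = (01110100110101011000010001)·(01000000000000000000000000) mod 2 = 0+1+0+0+0+0+0+0+0+0+0+0+0+0+0+0+0+0+0+0+0+0+0+0+0+0 mod 2 = 1
  c[5] = d·G[:,5] = (01110100110101011000010001)·(00100000000000000000000000) mod 2 = 0+0+1+0+0+0+0+0+0+0+0+0+0+0+0+0+0+0+0+0+0+0+0+0+0+0 mod 2 = 1
  c[6] = d·G[:,6] = (01110100110101011000010001)·(00010000000000000000000000) mod 2 = 0+0+0+1+0+0+0+0+0+0+0+0+0+0+0+0+0+0+0+0+0+0+0+0+0+0 mod 2 = 1
  c[7] = d·G[:,7] = (01110100110101011000010001)·(00001111111000000011111111) mod 2 = 0+0+0+0+0+1+0+0+1+1+0+0+0+0+0+0+0+0+0+0+0+1+0+0+0+1 mod 2 = 1
  c[8] = d·G[:,8] = (01110100110101011000010001)·(00001000000000000000000000) mod 2 = 0+0+0+0+0+0+0+0+0+0+0+0+0+0+0+0+0+0+0+0+0+0+0+0+0+0 mod 2 = 0
  c[9] = d·G[:,9] = (01110100110101011000010001)·(00000100000000000000000000) mod 2 = 0+0+0+0+0+1+0+0+0+0+0+0+0+0+0+0+0+0+0+0+0+0+0+0+0+0 mod 2 = 1
  c[10] = d·G[:,10] = (01110100110101011000010001)·(00000010000000000000000000) mod 2 = 0+0+0+0+0+0+0+0+0+0+0+0+0+0+0+0+0+0+0+0+0+0+0+0+0+0 mod 2 = 0
  c[11] = d·G[:,11] = (01110100110101011000010001)·(00000001000000000000000000) mod 2 = 0+0+0+0+0+0+0+0+0+0+0+0+0+0+0+0+0+0+0+0+0+0+0+0+0+0 mod 2 = 0
  c[12] = d·G[:,12] = (01110100110101011000010001)·(00000000100000000000000000) mod 2 = 0+0+0+0+0+0+0+0+1+0+0+0+0+0+0+0+0+0+0+0+0+0+0+0+0+0 mod 2 = 1
  c[13] = d·G[:,13] = (01110100110101011000010001)·(00000000010000000000000000) mod 2 = 0+0+0+0+0+0+0+0+0+1+0+0+0+0+0+0+0+0+0+0+0+0+0+0+0+0 mod 2 = 1
  c[14] = d·G[:,14] = (01110100110101011000010001)·(00000000001000000000000000) mod 2 = 0+0+0+0+0+0+0+0+0+0+0+0+0+0+0+0+0+0+0+0+0+0+0+0+0+0 mod 2 = 0
  c[15] = d·G[:,15] = (01110100110101011000010001)·(00000000000111111111111111) mod 2 = 0+0+0+0+0+0+0+0+0+0+0+1+0+1+0+1+1+0+0+0+0+1+0+0+0+1 mod 2 = 0
  c[16] = d·G[:,16] = (01110100110101011000010001)·(00000000000100000000000000) mod 2 = 0+0+0+0+0+0+0+0+0+0+0+1+0+0+0+0+0+0+0+0+0+0+0+0+0+0 mod 2 = 1
  c[17] = d·G[:,17] = (01110100110101011000010001)·(00000000000010000000000000) mod 2 = 0+0+0+0+0+0+0+0+0+0+0+0+0+0+0+0+0+0+0+0+0+0+0+0+0+0 mod 2 = 0
  c[18] = d·G[:,18] = (01110100110101011000010001)·(00000000000001000000000000) mod 2 = 0+0+0+0+0+0+0+0+0+0+0+0+0+1+0+0+0+0+0+0+0+0+0+0+0+0 mod 2 = 1
  c[19] = d·G[:,19] = (01110100110101011000010001)·(00000000000000100000000000) mod 2 = 0+0+0+0+0+0+0+0+0+0+0+0+0+0+0+0+0+0+0+0+0+0+0+0+0+0 mod 2 = 0
  c[20] = d·G[:,20] = (01110100110101011000010001)·(00000000000000010000000000) mod 2 = 0+0+0+0+0+0+0+0+0+0+0+0+0+0+0+1+0+0+0+0+0+0+0+0+0+0 mod 2 = 1
  c[21] = d·G[:,21] = (01110100110101011000010001)·(00000000000000001000000000) mod 2 = 0+0+0+0+0+0+0+0+0+0+0+0+0+0+0+0+1+0+0+0+0+0+0+0+0+0 mod 2 = 1
  c[22] = d·G[:,22] = (01110100110101011000010001)·(00000000000000000100000000) mod 2 = 0+0+0+0+0+0+0+0+0+0+0+0+0+0+0+0+0+0+0+0+0+0+0+0+0+0 mod 2 = 0
  c[23] = d·G[:,23] = (01110100110101011000010001)·(00000000000000000010000000) mod 2 = 0+0+0+0+0+0+0+0+0+0+0+0+0+0+0+0+0+0+0+0+0+0+0+0+0+0 mod 2 = 0
  c[24] = d·G[:,24] = (01110100110101011000010001)·(00000000000000000001000000) mod 2 = 0+0+0+0+0+0+0+0+0+0+0+0+0+0+0+0+0+0+0+0+0+0+0+0+0+0 mod 2 = 0
  c[25] = d·G[:,25] = (01110100110101011000010001)·(00000000000000000000100000) mod 2 = 0+0+0+0+0+0+0+0+0+0+0+0+0+0+0+0+0+0+0+0+0+0+0+0+0+0 mod 2 = 0
  c[26] = d·G[:,26] = (01110100110101011000010001)·(00000000000000000000010000) mod 2 = 0+0+0+0+0+0+0+0+0+0+0+0+0+0+0+0+0+0+0+0+0+1+0+0+0+0 mod 2 = 1
  c[27] = d·G[:,27] = (01110100110101011000010001)·(00000000000000000000001000) mod 2 = 0+0+0+0+0+0+0+0+0+0+0+0+0+0+0+0+0+0+0+0+0+0+0+0+0+0 mod 2 = 0
  c[28] = d·G[:,28] = (01110100110101011000010001)·(00000000000000000000000100) mod 2 = 0+0+0+0+0+0+0+0+0+0+0+0+0+0+0+0+0+0+0+0+0+0+0+0+0+0 mod 2 = 0
  c[29] = d·G[:,29] = (01110100110101011000010001)·(00000000000000000000000010) mod 2 = 0+0+0+0+0+0+0+0+0+0+0+0+0+0+0+0+0+0+0+0+0+0+0+0+0+0 mod 2 = 0
  c[30] = d·G[:,30] = (01110100110101011000010001)·(00000000000000000000000001) mod 2 = 0+0+0+0+0+0+0+0+0+0+0+0+0+0+0+0+0+0+0+0+0+0+0+0+0+1 mod 2 = 1
Codeword = 0000111101001100101011000010001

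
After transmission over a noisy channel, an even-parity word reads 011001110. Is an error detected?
Sum of received bits: 0+1+1+0+0+1+1+1+0 = 5; 5 mod 2 = 1. Result is 1 ≠ 0 → error detected.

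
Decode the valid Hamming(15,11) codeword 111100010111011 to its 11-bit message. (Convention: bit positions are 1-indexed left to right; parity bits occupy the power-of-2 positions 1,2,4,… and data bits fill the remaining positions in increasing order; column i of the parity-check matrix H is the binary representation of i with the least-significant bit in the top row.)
Parity bits occupy power-of-2 positions; data bits are at positions {3,5,6,7,9,10,11,12,13,14,15} (1-indexed).
Extract: c[3]=1 c[5]=0 c[6]=0 c[7]=0 c[9]=0 c[10]=1 c[11]=1 c[12]=1 c[13]=0 c[14]=1 c[15]=1
Data = 10000111011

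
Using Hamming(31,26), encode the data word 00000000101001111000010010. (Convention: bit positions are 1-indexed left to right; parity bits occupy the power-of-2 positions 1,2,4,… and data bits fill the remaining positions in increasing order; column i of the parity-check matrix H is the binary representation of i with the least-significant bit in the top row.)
Codeword c = d · G (mod 2), d = 00000000101001111000010010:
  c[0] = d·G[:,0] = (00000000101001111000010010)·(11011010101101010101010101) mod 2 = 0+0+0+0+0+0+0+0+1+0+1+0+0+1+0+1+0+0+0+0+0+1+0+0+0+0 mod 2 = 1
  c[1] = d·G[:,1] = (00000000101001111000010010)·(10110110011011001100110011) mod 2 = 0+0+0+0+0+0+0+0+0+0+1+0+0+1+0+0+1+0+0+0+0+1+0+0+1+0 mod 2 = 1
  c[2] = d·G[:,2] = (00000000101001111000010010)·(10000000000000000000000000) mod 2 = 0+0+0+0+0+0+0+0+0+0+0+0+0+0+0+0+0+0+0+0+0+0+0+0+0+0 mod 2 = 0
  c[3] = d·G[:,3] = (00000000101001111000010010)·(01110001111000111100001111) mod 2 = 0+0+0+0+0+0+0+0+1+0+1+0+0+0+1+1+1+0+0+0+0+0+0+0+1+0 mod 2 = 0
  c[4] = d·G[:,4] = (00000000101001111000010010)·(01000000000000000000000000) mod 2 = 0+0+0+0+0+0+0+0+0+0+0+0+0+0+0+0+0+0+0+0+0+0+0+0+0+0 mod 2 = 0
  c[5] = d·G[:,5] = (00000000101001111000010010)·(00100000000000000000000000) mod 2 = 0+0+0+0+0+0+0+0+0+0+0+0+0+0+0+0+0+0+0+0+0+0+0+0+0+0 mod 2 = 0
  c[6] = d·G[:,6] = (00000000101001111000010010)·(00010000000000000000000000) mod 2 = 0+0+0+0+0+0+0+0+0+0+0+0+0+0+0+0+0+0+0+0+0+0+0+0+0+0 mod 2 = 0
  c[7] = d·G[:,7] = (00000000101001111000010010)·(00001111111000000011111111) mod 2 = 0+0+0+0+0+0+0+0+1+0+1+0+0+0+0+0+0+0+0+0+0+1+0+0+1+0 mod 2 = 0
  c[8] = d·G[:,8] = (00000000101001111000010010)·(00001000000000000000000000) mod 2 = 0+0+0+0+0+0+0+0+0+0+0+0+0+0+0+0+0+0+0+0+0+0+0+0+0+0 mod 2 = 0
  c[9] = d·G[:,9] = (00000000101001111000010010)·(00000100000000000000000000) mod 2 = 0+0+0+0+0+0+0+0+0+0+0+0+0+0+0+0+0+0+0+0+0+0+0+0+0+0 mod 2 = 0
  c[10] = d·G[:,10] = (00000000101001111000010010)·(00000010000000000000000000) mod 2 = 0+0+0+0+0+0+0+0+0+0+0+0+0+0+0+0+0+0+0+0+0+0+0+0+0+0 mod 2 = 0
  c[11] = d·G[:,11] = (00000000101001111000010010)·(00000001000000000000000000) mod 2 = 0+0+0+0+0+0+0+0+0+0+0+0+0+0+0+0+0+0+0+0+0+0+0+0+0+0 mod 2 = 0
  c[12] = d·G[:,12] = (00000000101001111000010010)·(00000000100000000000000000) mod 2 = 0+0+0+0+0+0+0+0+1+0+0+0+0+0+0+0+0+0+0+0+0+0+0+0+0+0 mod 2 = 1
  c[13] = d·G[:,13] = (00000000101001111000010010)·(00000000010000000000000000) mod 2 = 0+0+0+0+0+0+0+0+0+0+0+0+0+0+0+0+0+0+0+0+0+0+0+0+0+0 mod 2 = 0
  c[14] = d·G[:,14] = (00000000101001111000010010)·(00000000001000000000000000) mod 2 = 0+0+0+0+0+0+0+0+0+0+1+0+0+0+0+0+0+0+0+0+0+0+0+0+0+0 mod 2 = 1
  c[15] = d·G[:,15] = (00000000101001111000010010)·(00000000000111111111111111) mod 2 = 0+0+0+0+0+0+0+0+0+0+0+0+0+1+1+1+1+0+0+0+0+1+0+0+1+0 mod 2 = 0
  c[16] = d·G[:,16] = (00000000101001111000010010)·(00000000000100000000000000) mod 2 = 0+0+0+0+0+0+0+0+0+0+0+0+0+0+0+0+0+0+0+0+0+0+0+0+0+0 mod 2 = 0
  c[17] = d·G[:,17] = (00000000101001111000010010)·(00000000000010000000000000) mod 2 = 0+0+0+0+0+0+0+0+0+0+0+0+0+0+0+0+0+0+0+0+0+0+0+0+0+0 mod 2 = 0
  c[18] = d·G[:,18] = (00000000101001111000010010)·(00000000000001000000000000) mod 2 = 0+0+0+0+0+0+0+0+0+0+0+0+0+1+0+0+0+0+0+0+0+0+0+0+0+0 mod 2 = 1
  c[19] = d·G[:,19] = (00000000101001111000010010)·(00000000000000100000000000) mod 2 = 0+0+0+0+0+0+0+0+0+0+0+0+0+0+1+0+0+0+0+0+0+0+0+0+0+0 mod 2 = 1
  c[20] = d·G[:,20] = (00000000101001111000010010)·(00000000000000010000000000) mod 2 = 0+0+0+0+0+0+0+0+0+0+0+0+0+0+0+1+0+0+0+0+0+0+0+0+0+0 mod 2 = 1
  c[21] = d·G[:,21] = (00000000101001111000010010)·(00000000000000001000000000) mod 2 = 0+0+0+0+0+0+0+0+0+0+0+0+0+0+0+0+1+0+0+0+0+0+0+0+0+0 mod 2 = 1
  c[22] = d·G[:,22] = (00000000101001111000010010)·(00000000000000000100000000) mod 2 = 0+0+0+0+0+0+0+0+0+0+0+0+0+0+0+0+0+0+0+0+0+0+0+0+0+0 mod 2 = 0
  c[23] = d·G[:,23] = (00000000101001111000010010)·(00000000000000000010000000) mod 2 = 0+0+0+0+0+0+0+0+0+0+0+0+0+0+0+0+0+0+0+0+0+0+0+0+0+0 mod 2 = 0
  c[24] = d·G[:,24] = (00000000101001111000010010)·(00000000000000000001000000) mod 2 = 0+0+0+0+0+0+0+0+0+0+0+0+0+0+0+0+0+0+0+0+0+0+0+0+0+0 mod 2 = 0
  c[25] = d·G[:,25] = (00000000101001111000010010)·(00000000000000000000100000) mod 2 = 0+0+0+0+0+0+0+0+0+0+0+0+0+0+0+0+0+0+0+0+0+0+0+0+0+0 mod 2 = 0
  c[26] = d·G[:,26] = (00000000101001111000010010)·(00000000000000000000010000) mod 2 = 0+0+0+0+0+0+0+0+0+0+0+0+0+0+0+0+0+0+0+0+0+1+0+0+0+0 mod 2 = 1
  c[27] = d·G[:,27] = (00000000101001111000010010)·(00000000000000000000001000) mod 2 = 0+0+0+0+0+0+0+0+0+0+0+0+0+0+0+0+0+0+0+0+0+0+0+0+0+0 mod 2 = 0
  c[28] = d·G[:,28] = (00000000101001111000010010)·(00000000000000000000000100) mod 2 = 0+0+0+0+0+0+0+0+0+0+0+0+0+0+0+0+0+0+0+0+0+0+0+0+0+0 mod 2 = 0
  c[29] = d·G[:,29] = (00000000101001111000010010)·(00000000000000000000000010) mod 2 = 0+0+0+0+0+0+0+0+0+0+0+0+0+0+0+0+0+0+0+0+0+0+0+0+1+0 mod 2 = 1
  c[30] = d·G[:,30] = (00000000101001111000010010)·(00000000000000000000000001) mod 2 = 0+0+0+0+0+0+0+0+0+0+0+0+0+0+0+0+0+0+0+0+0+0+0+0+0+0 mod 2 = 0
Codeword = 1100000000001010001111000010010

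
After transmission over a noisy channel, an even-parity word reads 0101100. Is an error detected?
Sum of received bits: 0+1+0+1+1+0+0 = 3; 3 mod 2 = 1. Result is 1 ≠ 0 → error detected.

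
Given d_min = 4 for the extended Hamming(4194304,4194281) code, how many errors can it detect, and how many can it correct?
Detection only: up to d_min − 1 = 3 errors.
Correction: up to ⌊(d_min − 1)/2⌋ = ⌊3/2⌋ = 1 errors.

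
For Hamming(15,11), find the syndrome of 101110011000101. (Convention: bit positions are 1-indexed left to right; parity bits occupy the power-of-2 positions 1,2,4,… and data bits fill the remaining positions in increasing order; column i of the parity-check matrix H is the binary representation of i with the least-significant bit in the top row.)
Syndrome s = H · r^T (mod 2), r = 101110011000101:
  s[0] = (101010101010101)·(101110011000101) mod 2 = 1+0+1+0+1+0+0+0+1+0+0+0+1+0+1 mod 2 = 0
  s[1] = (011001100110011)·(101110011000101) mod 2 = 0+0+1+0+0+0+0+0+0+0+0+0+0+0+1 mod 2 = 0
  s[2] = (000111100001111)·(101110011000101) mod 2 = 0+0+0+1+1+0+0+0+0+0+0+0+1+0+1 mod 2 = 0
  s[3] = (000000011111111)·(101110011000101) mod 2 = 0+0+0+0+0+0+0+1+1+0+0+0+1+0+1 mod 2 = 0
Syndrome = 0000
s = 0: no error detected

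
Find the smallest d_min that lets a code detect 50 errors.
Detecting e errors requires d_min ≥ e + 1 = 50 + 1 = 51.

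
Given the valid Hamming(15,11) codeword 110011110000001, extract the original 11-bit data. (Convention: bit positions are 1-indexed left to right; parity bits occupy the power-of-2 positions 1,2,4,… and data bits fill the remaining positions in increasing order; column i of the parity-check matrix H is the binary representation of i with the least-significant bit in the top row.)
Parity bits occupy power-of-2 positions; data bits are at positions {3,5,6,7,9,10,11,12,13,14,15} (1-indexed).
Extract: c[3]=0 c[5]=1 c[6]=1 c[7]=1 c[9]=0 c[10]=0 c[11]=0 c[12]=0 c[13]=0 c[14]=0 c[15]=1
Data = 01110000001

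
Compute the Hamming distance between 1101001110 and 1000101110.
XOR = 0101100000, count of 1s = 3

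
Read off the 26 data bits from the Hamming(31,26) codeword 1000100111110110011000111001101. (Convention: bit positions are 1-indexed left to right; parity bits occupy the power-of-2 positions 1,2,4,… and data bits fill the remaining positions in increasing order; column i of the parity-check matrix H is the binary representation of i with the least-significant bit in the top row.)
Parity bits occupy power-of-2 positions; data bits are at positions {3,5,6,7,9,10,11,12,13,14,15,17,18,19,20,21,22,23,24,25,26,27,28,29,30,31} (1-indexed).
Extract: c[3]=0 c[5]=1 c[6]=0 c[7]=0 c[9]=1 c[10]=1 c[11]=1 c[12]=1 c[13]=0 c[14]=1 c[15]=1 c[17]=0 c[18]=1 c[19]=1 c[20]=0 c[21]=0 c[22]=0 c[23]=1 c[24]=1 c[25]=1 c[26]=0 c[27]=0 c[28]=1 c[29]=1 c[30]=0 c[31]=1
Data = 01001111011011000111001101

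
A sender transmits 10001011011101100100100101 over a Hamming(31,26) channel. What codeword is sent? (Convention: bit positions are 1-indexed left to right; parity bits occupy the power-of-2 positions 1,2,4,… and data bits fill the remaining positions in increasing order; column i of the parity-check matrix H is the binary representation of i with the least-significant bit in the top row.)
Codeword c = d · G (mod 2), d = 10001011011101100100100101:
  c[0] = d·G[:,0] = (10001011011101100100100101)·(11011010101101010101010101) mod 2 = 1+0+0+0+1+0+1+0+0+0+1+1+0+1+0+0+0+1+0+0+0+0+0+1+0+1 mod 2 = 1
  c[1] = d·G[:,1] = (10001011011101100100100101)·(10110110011011001100110011) mod 2 = 1+0+0+0+0+0+1+0+0+1+1+0+0+1+0+0+0+1+0+0+1+0+0+0+0+1 mod 2 = 0
  c[2] = d·G[:,2] = (10001011011101100100100101)·(10000000000000000000000000) mod 2 = 1+0+0+0+0+0+0+0+0+0+0+0+0+0+0+0+0+0+0+0+0+0+0+0+0+0 mod 2 = 1
  c[3] = d·G[:,3] = (10001011011101100100100101)·(01110001111000111100001111) mod 2 = 0+0+0+0+0+0+0+1+0+1+1+0+0+0+1+0+0+1+0+0+0+0+0+1+0+1 mod 2 = 1
  c[4] = d·G[:,4] = (10001011011101100100100101)·(01000000000000000000000000) mod 2 = 0+0+0+0+0+0+0+0+0+0+0+0+0+0+0+0+0+0+0+0+0+0+0+0+0+0 mod 2 = 0
  c[5] = d·G[:,5] = (10001011011101100100100101)·(00100000000000000000000000) mod 2 = 0+0+0+0+0+0+0+0+0+0+0+0+0+0+0+0+0+0+0+0+0+0+0+0+0+0 mod 2 = 0
  c[6] = d·G[:,6] = (10001011011101100100100101)·(00010000000000000000000000) mod 2 = 0+0+0+0+0+0+0+0+0+0+0+0+0+0+0+0+0+0+0+0+0+0+0+0+0+0 mod 2 = 0
  c[7] = d·G[:,7] = (10001011011101100100100101)·(00001111111000000011111111) mod 2 = 0+0+0+0+1+0+1+1+0+1+1+0+0+0+0+0+0+0+0+0+1+0+0+1+0+1 mod 2 = 0
  c[8] = d·G[:,8] = (10001011011101100100100101)·(00001000000000000000000000) mod 2 = 0+0+0+0+1+0+0+0+0+0+0+0+0+0+0+0+0+0+0+0+0+0+0+0+0+0 mod 2 = 1
  c[9] = d·G[:,9] = (10001011011101100100100101)·(00000100000000000000000000) mod 2 = 0+0+0+0+0+0+0+0+0+0+0+0+0+0+0+0+0+0+0+0+0+0+0+0+0+0 mod 2 = 0
  c[10] = d·G[:,10] = (10001011011101100100100101)·(00000010000000000000000000) mod 2 = 0+0+0+0+0+0+1+0+0+0+0+0+0+0+0+0+0+0+0+0+0+0+0+0+0+0 mod 2 = 1
  c[11] = d·G[:,11] = (10001011011101100100100101)·(00000001000000000000000000) mod 2 = 0+0+0+0+0+0+0+1+0+0+0+0+0+0+0+0+0+0+0+0+0+0+0+0+0+0 mod 2 = 1
  c[12] = d·G[:,12] = (10001011011101100100100101)·(00000000100000000000000000) mod 2 = 0+0+0+0+0+0+0+0+0+0+0+0+0+0+0+0+0+0+0+0+0+0+0+0+0+0 mod 2 = 0
  c[13] = d·G[:,13] = (10001011011101100100100101)·(00000000010000000000000000) mod 2 = 0+0+0+0+0+0+0+0+0+1+0+0+0+0+0+0+0+0+0+0+0+0+0+0+0+0 mod 2 = 1
  c[14] = d·G[:,14] = (10001011011101100100100101)·(00000000001000000000000000) mod 2 = 0+0+0+0+0+0+0+0+0+0+1+0+0+0+0+0+0+0+0+0+0+0+0+0+0+0 mod 2 = 1
  c[15] = d·G[:,15] = (10001011011101100100100101)·(00000000000111111111111111) mod 2 = 0+0+0+0+0+0+0+0+0+0+0+1+0+1+1+0+0+1+0+0+1+0+0+1+0+1 mod 2 = 1
  c[16] = d·G[:,16] = (10001011011101100100100101)·(00000000000100000000000000) mod 2 = 0+0+0+0+0+0+0+0+0+0+0+1+0+0+0+0+0+0+0+0+0+0+0+0+0+0 mod 2 = 1
  c[17] = d·G[:,17] = (10001011011101100100100101)·(00000000000010000000000000) mod 2 = 0+0+0+0+0+0+0+0+0+0+0+0+0+0+0+0+0+0+0+0+0+0+0+0+0+0 mod 2 = 0
  c[18] = d·G[:,18] = (10001011011101100100100101)·(00000000000001000000000000) mod 2 = 0+0+0+0+0+0+0+0+0+0+0+0+0+1+0+0+0+0+0+0+0+0+0+0+0+0 mod 2 = 1
  c[19] = d·G[:,19] = (10001011011101100100100101)·(00000000000000100000000000) mod 2 = 0+0+0+0+0+0+0+0+0+0+0+0+0+0+1+0+0+0+0+0+0+0+0+0+0+0 mod 2 = 1
  c[20] = d·G[:,20] = (10001011011101100100100101)·(00000000000000010000000000) mod 2 = 0+0+0+0+0+0+0+0+0+0+0+0+0+0+0+0+0+0+0+0+0+0+0+0+0+0 mod 2 = 0
  c[21] = d·G[:,21] = (10001011011101100100100101)·(00000000000000001000000000) mod 2 = 0+0+0+0+0+0+0+0+0+0+0+0+0+0+0+0+0+0+0+0+0+0+0+0+0+0 mod 2 = 0
  c[22] = d·G[:,22] = (10001011011101100100100101)·(00000000000000000100000000) mod 2 = 0+0+0+0+0+0+0+0+0+0+0+0+0+0+0+0+0+1+0+0+0+0+0+0+0+0 mod 2 = 1
  c[23] = d·G[:,23] = (10001011011101100100100101)·(00000000000000000010000000) mod 2 = 0+0+0+0+0+0+0+0+0+0+0+0+0+0+0+0+0+0+0+0+0+0+0+0+0+0 mod 2 = 0
  c[24] = d·G[:,24] = (10001011011101100100100101)·(00000000000000000001000000) mod 2 = 0+0+0+0+0+0+0+0+0+0+0+0+0+0+0+0+0+0+0+0+0+0+0+0+0+0 mod 2 = 0
  c[25] = d·G[:,25] = (10001011011101100100100101)·(00000000000000000000100000) mod 2 = 0+0+0+0+0+0+0+0+0+0+0+0+0+0+0+0+0+0+0+0+1+0+0+0+0+0 mod 2 = 1
  c[26] = d·G[:,26] = (10001011011101100100100101)·(00000000000000000000010000) mod 2 = 0+0+0+0+0+0+0+0+0+0+0+0+0+0+0+0+0+0+0+0+0+0+0+0+0+0 mod 2 = 0
  c[27] = d·G[:,27] = (10001011011101100100100101)·(00000000000000000000001000) mod 2 = 0+0+0+0+0+0+0+0+0+0+0+0+0+0+0+0+0+0+0+0+0+0+0+0+0+0 mod 2 = 0
  c[28] = d·G[:,28] = (10001011011101100100100101)·(00000000000000000000000100) mod 2 = 0+0+0+0+0+0+0+0+0+0+0+0+0+0+0+0+0+0+0+0+0+0+0+1+0+0 mod 2 = 1
  c[29] = d·G[:,29] = (10001011011101100100100101)·(00000000000000000000000010) mod 2 = 0+0+0+0+0+0+0+0+0+0+0+0+0+0+0+0+0+0+0+0+0+0+0+0+0+0 mod 2 = 0
  c[30] = d·G[:,30] = (10001011011101100100100101)·(00000000000000000000000001) mod 2 = 0+0+0+0+0+0+0+0+0+0+0+0+0+0+0+0+0+0+0+0+0+0+0+0+0+1 mod 2 = 1
Codeword = 1011000010110111101100100100101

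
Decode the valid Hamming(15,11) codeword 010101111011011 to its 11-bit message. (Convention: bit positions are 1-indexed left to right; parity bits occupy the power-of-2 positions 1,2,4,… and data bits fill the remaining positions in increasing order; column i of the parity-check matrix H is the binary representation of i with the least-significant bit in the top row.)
Parity bits occupy power-of-2 positions; data bits are at positions {3,5,6,7,9,10,11,12,13,14,15} (1-indexed).
Extract: c[3]=0 c[5]=0 c[6]=1 c[7]=1 c[9]=1 c[10]=0 c[11]=1 c[12]=1 c[13]=0 c[14]=1 c[15]=1
Data = 00111011011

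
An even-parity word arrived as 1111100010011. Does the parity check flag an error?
Sum of received bits: 1+1+1+1+1+0+0+0+1+0+0+1+1 = 8; 8 mod 2 = 0. Result is 0 → no error detected.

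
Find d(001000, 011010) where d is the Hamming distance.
XOR = 010010, count of 1s = 2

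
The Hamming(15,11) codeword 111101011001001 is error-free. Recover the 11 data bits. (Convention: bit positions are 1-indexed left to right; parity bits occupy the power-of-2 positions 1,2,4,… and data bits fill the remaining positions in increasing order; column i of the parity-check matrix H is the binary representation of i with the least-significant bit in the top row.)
Parity bits occupy power-of-2 positions; data bits are at positions {3,5,6,7,9,10,11,12,13,14,15} (1-indexed).
Extract: c[3]=1 c[5]=0 c[6]=1 c[7]=0 c[9]=1 c[10]=0 c[11]=0 c[12]=1 c[13]=0 c[14]=0 c[15]=1
Data = 10101001001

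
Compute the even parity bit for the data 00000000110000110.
Sum of data bits: 0+0+0+0+0+0+0+0+1+1+0+0+0+0+1+1+0 = 4.
4 mod 2 = 0, so parity bit = 0.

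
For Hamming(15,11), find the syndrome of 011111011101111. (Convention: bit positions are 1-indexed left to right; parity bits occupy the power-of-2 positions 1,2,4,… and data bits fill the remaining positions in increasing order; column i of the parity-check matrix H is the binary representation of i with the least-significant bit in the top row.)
Syndrome s = H · r^T (mod 2), r = 011111011101111:
  s[0] = (101010101010101)·(011111011101111) mod 2 = 0+0+1+0+1+0+0+0+1+0+0+0+1+0+1 mod 2 = 1
  s[1] = (011001100110011)·(011111011101111) mod 2 = 0+1+1+0+0+1+0+0+0+1+0+0+0+1+1 mod 2 = 0
  s[2] = (000111100001111)·(011111011101111) mod 2 = 0+0+0+1+1+1+0+0+0+0+0+1+1+1+1 mod 2 = 1
  s[3] = (000000011111111)·(011111011101111) mod 2 = 0+0+0+0+0+0+0+1+1+1+0+1+1+1+1 mod 2 = 1
Syndrome = 1011
Non-zero syndrome: error at position 13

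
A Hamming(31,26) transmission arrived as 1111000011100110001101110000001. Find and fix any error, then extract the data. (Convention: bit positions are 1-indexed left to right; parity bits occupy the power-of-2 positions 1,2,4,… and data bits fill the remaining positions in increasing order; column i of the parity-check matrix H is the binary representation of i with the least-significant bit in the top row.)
Syndrome s = H · r^T (mod 2), r = 1111000011100110001101110000001:
  s[0] = (1010101010101010101010101010101)·(1111000011100110001101110000001) mod 2 = 1+0+1+0+0+0+0+0+1+0+1+0+0+0+1+0+0+0+1+0+0+0+1+0+0+0+0+0+0+0+1 mod 2 = 0
  s[1] = (0110011001100110011001100110011)·(1111000011100110001101110000001) mod 2 = 0+1+1+0+0+0+0+0+0+1+1+0+0+1+1+0+0+0+1+0+0+1+1+0+0+0+0+0+0+0+1 mod 2 = 0
  s[2] = (0001111000011110000111100001111)·(1111000011100110001101110000001) mod 2 = 0+0+0+1+0+0+0+0+0+0+0+0+0+1+1+0+0+0+0+1+0+1+1+0+0+0+0+0+0+0+1 mod 2 = 1
  s[3] = (0000000111111110000000011111111)·(1111000011100110001101110000001) mod 2 = 0+0+0+0+0+0+0+0+1+1+1+0+0+1+1+0+0+0+0+0+0+0+0+1+0+0+0+0+0+0+1 mod 2 = 1
  s[4] = (0000000000000001111111111111111)·(1111000011100110001101110000001) mod 2 = 0+0+0+0+0+0+0+0+0+0+0+0+0+0+0+0+0+0+1+1+0+1+1+1+0+0+0+0+0+0+1 mod 2 = 0
Syndrome = 00110
Column 12 of H equals this syndrome → error at bit 12 (1-indexed).
Flip bit 12: 1111000011100110001101110000001 → 1111000011110110001101110000001
Extract data bits at positions {3,5,6,7,9,10,11,12,13,14,15,17,18,19,20,21,22,23,24,25,26,27,28,29,30,31}: 10001111011001101110000001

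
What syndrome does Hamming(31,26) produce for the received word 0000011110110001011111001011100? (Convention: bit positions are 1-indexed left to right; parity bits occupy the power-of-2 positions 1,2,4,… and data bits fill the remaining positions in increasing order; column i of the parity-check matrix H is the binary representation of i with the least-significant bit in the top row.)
Syndrome s = H · r^T (mod 2), r = 0000011110110001011111001011100:
  s[0] = (1010101010101010101010101010101)·(0000011110110001011111001011100) mod 2 = 0+0+0+0+0+0+1+0+1+0+1+0+0+0+0+0+0+0+1+0+1+0+0+0+1+0+1+0+1+0+0 mod 2 = 0
  s[1] = (0110011001100110011001100110011)·(0000011110110001011111001011100) mod 2 = 0+0+0+0+0+1+1+0+0+0+1+0+0+0+0+0+0+1+1+0+0+1+0+0+0+0+1+0+0+0+0 mod 2 = 1
  s[2] = (0001111000011110000111100001111)·(0000011110110001011111001011100) mod 2 = 0+0+0+0+0+1+1+0+0+0+0+1+0+0+0+0+0+0+0+1+1+1+0+0+0+0+0+1+1+0+0 mod 2 = 0
  s[3] = (0000000111111110000000011111111)·(0000011110110001011111001011100) mod 2 = 0+0+0+0+0+0+0+1+1+0+1+1+0+0+0+0+0+0+0+0+0+0+0+0+1+0+1+1+1+0+0 mod 2 = 0
  s[4] = (0000000000000001111111111111111)·(0000011110110001011111001011100) mod 2 = 0+0+0+0+0+0+0+0+0+0+0+0+0+0+0+1+0+1+1+1+1+1+0+0+1+0+1+1+1+0+0 mod 2 = 0
Syndrome = 01000
Non-zero syndrome: error at position 2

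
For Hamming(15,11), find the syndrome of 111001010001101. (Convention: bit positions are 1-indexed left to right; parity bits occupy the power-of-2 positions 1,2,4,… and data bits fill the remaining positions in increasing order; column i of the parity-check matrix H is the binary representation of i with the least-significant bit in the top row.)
Syndrome s = H · r^T (mod 2), r = 111001010001101:
  s[0] = (101010101010101)·(111001010001101) mod 2 = 1+0+1+0+0+0+0+0+0+0+0+0+1+0+1 mod 2 = 0
  s[1] = (011001100110011)·(111001010001101) mod 2 = 0+1+1+0+0+1+0+0+0+0+0+0+0+0+1 mod 2 = 0
  s[2] = (000111100001111)·(111001010001101) mod 2 = 0+0+0+0+0+1+0+0+0+0+0+1+1+0+1 mod 2 = 0
  s[3] = (000000011111111)·(111001010001101) mod 2 = 0+0+0+0+0+0+0+1+0+0+0+1+1+0+1 mod 2 = 0
Syndrome = 0000
s = 0: no error detected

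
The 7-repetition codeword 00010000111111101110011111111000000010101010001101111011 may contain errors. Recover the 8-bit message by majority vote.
Split into 7-bit blocks and majority-vote each:
  block 1 = 0001000: 1 ones, 6 zeros → 0
  block 2 = 0111111: 6 ones, 1 zeros → 1
  block 3 = 1011100: 4 ones, 3 zeros → 1
  block 4 = 1111111: 7 ones, 0 zeros → 1
  block 5 = 1000000: 1 ones, 6 zeros → 0
  block 6 = 0101010: 3 ones, 4 zeros → 0
  block 7 = 1000110: 3 ones, 4 zeros → 0
  block 8 = 1111011: 6 ones, 1 zeros → 1
Decoded = 01110001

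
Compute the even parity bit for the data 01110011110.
Sum of data bits: 0+1+1+1+0+0+1+1+1+1+0 = 7.
7 mod 2 = 1, so parity bit = 1.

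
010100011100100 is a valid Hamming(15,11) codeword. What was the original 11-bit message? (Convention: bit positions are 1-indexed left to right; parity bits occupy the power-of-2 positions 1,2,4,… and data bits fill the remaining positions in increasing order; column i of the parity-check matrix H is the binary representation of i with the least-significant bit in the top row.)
Parity bits occupy power-of-2 positions; data bits are at positions {3,5,6,7,9,10,11,12,13,14,15} (1-indexed).
Extract: c[3]=0 c[5]=0 c[6]=0 c[7]=0 c[9]=1 c[10]=1 c[11]=0 c[12]=0 c[13]=1 c[14]=0 c[15]=0
Data = 00001100100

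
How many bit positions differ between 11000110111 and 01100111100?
XOR = 10100001011, count of 1s = 5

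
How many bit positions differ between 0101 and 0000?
XOR = 0101, count of 1s = 2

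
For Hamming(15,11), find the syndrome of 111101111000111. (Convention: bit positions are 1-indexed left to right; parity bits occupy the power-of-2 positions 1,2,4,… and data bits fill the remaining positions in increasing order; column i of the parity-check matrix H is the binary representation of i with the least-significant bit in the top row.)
Syndrome s = H · r^T (mod 2), r = 111101111000111:
  s[0] = (101010101010101)·(111101111000111) mod 2 = 1+0+1+0+0+0+1+0+1+0+0+0+1+0+1 mod 2 = 0
  s[1] = (011001100110011)·(111101111000111) mod 2 = 0+1+1+0+0+1+1+0+0+0+0+0+0+1+1 mod 2 = 0
  s[2] = (000111100001111)·(111101111000111) mod 2 = 0+0+0+1+0+1+1+0+0+0+0+0+1+1+1 mod 2 = 0
  s[3] = (000000011111111)·(111101111000111) mod 2 = 0+0+0+0+0+0+0+1+1+0+0+0+1+1+1 mod 2 = 1
Syndrome = 0001
Non-zero syndrome: error at position 8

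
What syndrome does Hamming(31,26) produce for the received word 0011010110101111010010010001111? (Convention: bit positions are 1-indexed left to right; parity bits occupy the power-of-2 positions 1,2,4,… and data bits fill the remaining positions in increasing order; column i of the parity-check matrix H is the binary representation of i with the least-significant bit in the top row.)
Syndrome s = H · r^T (mod 2), r = 0011010110101111010010010001111:
  s[0] = (1010101010101010101010101010101)·(0011010110101111010010010001111) mod 2 = 0+0+1+0+0+0+0+0+1+0+1+0+1+0+1+0+0+0+0+0+1+0+0+0+0+0+0+0+1+0+1 mod 2 = 0
  s[1] = (0110011001100110011001100110011)·(0011010110101111010010010001111) mod 2 = 0+0+1+0+0+1+0+0+0+0+1+0+0+1+1+0+0+1+0+0+0+0+0+0+0+0+0+0+0+1+1 mod 2 = 0
  s[2] = (0001111000011110000111100001111)·(0011010110101111010010010001111) mod 2 = 0+0+0+1+0+1+0+0+0+0+0+0+1+1+1+0+0+0+0+0+1+0+0+0+0+0+0+1+1+1+1 mod 2 = 0
  s[3] = (0000000111111110000000011111111)·(0011010110101111010010010001111) mod 2 = 0+0+0+0+0+0+0+1+1+0+1+0+1+1+1+0+0+0+0+0+0+0+0+1+0+0+0+1+1+1+1 mod 2 = 1
  s[4] = (0000000000000001111111111111111)·(0011010110101111010010010001111) mod 2 = 0+0+0+0+0+0+0+0+0+0+0+0+0+0+0+1+0+1+0+0+1+0+0+1+0+0+0+1+1+1+1 mod 2 = 0
Syndrome = 00010
Non-zero syndrome: error at position 8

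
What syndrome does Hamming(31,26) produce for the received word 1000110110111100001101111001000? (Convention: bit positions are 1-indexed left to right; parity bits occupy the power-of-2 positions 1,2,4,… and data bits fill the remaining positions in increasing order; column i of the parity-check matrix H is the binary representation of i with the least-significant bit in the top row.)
Syndrome s = H · r^T (mod 2), r = 1000110110111100001101111001000:
  s[0] = (1010101010101010101010101010101)·(1000110110111100001101111001000) mod 2 = 1+0+0+0+1+0+0+0+1+0+1+0+1+0+0+0+0+0+1+0+0+0+1+0+1+0+0+0+0+0+0 mod 2 = 0
  s[1] = (0110011001100110011001100110011)·(1000110110111100001101111001000) mod 2 = 0+0+0+0+0+1+0+0+0+0+1+0+0+1+0+0+0+0+1+0+0+1+1+0+0+0+0+0+0+0+0 mod 2 = 0
  s[2] = (0001111000011110000111100001111)·(1000110110111100001101111001000) mod 2 = 0+0+0+0+1+1+0+0+0+0+0+1+1+1+0+0+0+0+0+1+0+1+1+0+0+0+0+1+0+0+0 mod 2 = 1
  s[3] = (0000000111111110000000011111111)·(1000110110111100001101111001000) mod 2 = 0+0+0+0+0+0+0+1+1+0+1+1+1+1+0+0+0+0+0+0+0+0+0+1+1+0+0+1+0+0+0 mod 2 = 1
  s[4] = (0000000000000001111111111111111)·(1000110110111100001101111001000) mod 2 = 0+0+0+0+0+0+0+0+0+0+0+0+0+0+0+0+0+0+1+1+0+1+1+1+1+0+0+1+0+0+0 mod 2 = 1
Syndrome = 00111
Non-zero syndrome: error at position 28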